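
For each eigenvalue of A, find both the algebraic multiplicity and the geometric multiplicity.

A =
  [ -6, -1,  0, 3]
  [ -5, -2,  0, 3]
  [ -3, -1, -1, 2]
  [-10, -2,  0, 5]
λ = -1: alg = 4, geom = 2

Step 1 — factor the characteristic polynomial to read off the algebraic multiplicities:
  χ_A(x) = (x + 1)^4

Step 2 — compute geometric multiplicities via the rank-nullity identity g(λ) = n − rank(A − λI):
  rank(A − (-1)·I) = 2, so dim ker(A − (-1)·I) = n − 2 = 2

Summary:
  λ = -1: algebraic multiplicity = 4, geometric multiplicity = 2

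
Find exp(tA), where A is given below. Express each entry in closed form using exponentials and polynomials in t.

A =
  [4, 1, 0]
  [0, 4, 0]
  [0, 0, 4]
e^{tA} =
  [exp(4*t), t*exp(4*t), 0]
  [0, exp(4*t), 0]
  [0, 0, exp(4*t)]

Strategy: write A = P · J · P⁻¹ where J is a Jordan canonical form, so e^{tA} = P · e^{tJ} · P⁻¹, and e^{tJ} can be computed block-by-block.

A has Jordan form
J =
  [4, 1, 0]
  [0, 4, 0]
  [0, 0, 4]
(up to reordering of blocks).

Per-block formulas:
  For a 1×1 block at λ = 4: exp(t · [4]) = [e^(4t)].
  For a 2×2 Jordan block J_2(4): exp(t · J_2(4)) = e^(4t)·(I + t·N), where N is the 2×2 nilpotent shift.

After assembling e^{tJ} and conjugating by P, we get:

e^{tA} =
  [exp(4*t), t*exp(4*t), 0]
  [0, exp(4*t), 0]
  [0, 0, exp(4*t)]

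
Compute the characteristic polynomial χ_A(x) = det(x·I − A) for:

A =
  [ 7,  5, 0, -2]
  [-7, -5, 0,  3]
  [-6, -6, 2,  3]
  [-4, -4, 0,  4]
x^4 - 8*x^3 + 24*x^2 - 32*x + 16

Expanding det(x·I − A) (e.g. by cofactor expansion or by noting that A is similar to its Jordan form J, which has the same characteristic polynomial as A) gives
  χ_A(x) = x^4 - 8*x^3 + 24*x^2 - 32*x + 16
which factors as (x - 2)^4. The eigenvalues (with algebraic multiplicities) are λ = 2 with multiplicity 4.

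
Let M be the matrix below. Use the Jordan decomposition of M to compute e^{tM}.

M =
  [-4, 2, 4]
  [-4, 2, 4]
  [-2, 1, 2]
e^{tM} =
  [1 - 4*t, 2*t, 4*t]
  [-4*t, 2*t + 1, 4*t]
  [-2*t, t, 2*t + 1]

Strategy: write M = P · J · P⁻¹ where J is a Jordan canonical form, so e^{tM} = P · e^{tJ} · P⁻¹, and e^{tJ} can be computed block-by-block.

M has Jordan form
J =
  [0, 1, 0]
  [0, 0, 0]
  [0, 0, 0]
(up to reordering of blocks).

Per-block formulas:
  For a 2×2 Jordan block J_2(0): exp(t · J_2(0)) = e^(0t)·(I + t·N), where N is the 2×2 nilpotent shift.
  For a 1×1 block at λ = 0: exp(t · [0]) = [e^(0t)].

After assembling e^{tJ} and conjugating by P, we get:

e^{tM} =
  [1 - 4*t, 2*t, 4*t]
  [-4*t, 2*t + 1, 4*t]
  [-2*t, t, 2*t + 1]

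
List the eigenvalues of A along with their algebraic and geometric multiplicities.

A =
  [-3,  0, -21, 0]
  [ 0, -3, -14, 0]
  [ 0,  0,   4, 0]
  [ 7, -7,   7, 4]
λ = -3: alg = 2, geom = 2; λ = 4: alg = 2, geom = 2

Step 1 — factor the characteristic polynomial to read off the algebraic multiplicities:
  χ_A(x) = (x - 4)^2*(x + 3)^2

Step 2 — compute geometric multiplicities via the rank-nullity identity g(λ) = n − rank(A − λI):
  rank(A − (-3)·I) = 2, so dim ker(A − (-3)·I) = n − 2 = 2
  rank(A − (4)·I) = 2, so dim ker(A − (4)·I) = n − 2 = 2

Summary:
  λ = -3: algebraic multiplicity = 2, geometric multiplicity = 2
  λ = 4: algebraic multiplicity = 2, geometric multiplicity = 2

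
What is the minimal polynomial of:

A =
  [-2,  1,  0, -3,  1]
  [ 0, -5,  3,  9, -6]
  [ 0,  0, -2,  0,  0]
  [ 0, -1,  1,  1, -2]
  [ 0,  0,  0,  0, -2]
x^2 + 4*x + 4

The characteristic polynomial is χ_A(x) = (x + 2)^5, so the eigenvalues are known. The minimal polynomial is
  m_A(x) = Π_λ (x − λ)^{k_λ}
where k_λ is the size of the *largest* Jordan block for λ (equivalently, the smallest k with (A − λI)^k v = 0 for every generalised eigenvector v of λ).

  λ = -2: largest Jordan block has size 2, contributing (x + 2)^2

So m_A(x) = (x + 2)^2 = x^2 + 4*x + 4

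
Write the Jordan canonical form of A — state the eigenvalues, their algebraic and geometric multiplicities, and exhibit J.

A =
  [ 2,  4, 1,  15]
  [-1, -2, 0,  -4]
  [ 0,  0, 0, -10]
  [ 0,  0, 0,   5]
J_3(0) ⊕ J_1(5)

The characteristic polynomial is
  det(x·I − A) = x^4 - 5*x^3 = x^3*(x - 5)

Eigenvalues and multiplicities (the geometric multiplicity of λ is n − rank(A − λI), which equals the number of Jordan blocks for λ):
  λ = 0: algebraic multiplicity = 3, geometric multiplicity = 1
  λ = 5: algebraic multiplicity = 1, geometric multiplicity = 1

Determining the block sizes for each eigenvalue:
  λ = 0: one block (gm = 1), so the single block has size am = 3 → block sizes [3]
  λ = 5: one block (gm = 1), so the single block has size am = 1 → block sizes [1]

Assembling the blocks gives a Jordan form
J =
  [0, 1, 0, 0]
  [0, 0, 1, 0]
  [0, 0, 0, 0]
  [0, 0, 0, 5]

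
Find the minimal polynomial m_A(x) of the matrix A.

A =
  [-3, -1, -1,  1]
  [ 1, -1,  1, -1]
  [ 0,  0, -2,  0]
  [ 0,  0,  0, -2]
x^2 + 4*x + 4

The characteristic polynomial is χ_A(x) = (x + 2)^4, so the eigenvalues are known. The minimal polynomial is
  m_A(x) = Π_λ (x − λ)^{k_λ}
where k_λ is the size of the *largest* Jordan block for λ (equivalently, the smallest k with (A − λI)^k v = 0 for every generalised eigenvector v of λ).

  λ = -2: largest Jordan block has size 2, contributing (x + 2)^2

So m_A(x) = (x + 2)^2 = x^2 + 4*x + 4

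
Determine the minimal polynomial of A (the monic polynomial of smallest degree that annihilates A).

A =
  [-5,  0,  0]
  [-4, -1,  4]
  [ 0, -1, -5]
x^3 + 11*x^2 + 39*x + 45

The characteristic polynomial is χ_A(x) = (x + 3)^2*(x + 5), so the eigenvalues are known. The minimal polynomial is
  m_A(x) = Π_λ (x − λ)^{k_λ}
where k_λ is the size of the *largest* Jordan block for λ (equivalently, the smallest k with (A − λI)^k v = 0 for every generalised eigenvector v of λ).

  λ = -5: largest Jordan block has size 1, contributing (x + 5)
  λ = -3: largest Jordan block has size 2, contributing (x + 3)^2

So m_A(x) = (x + 3)^2*(x + 5) = x^3 + 11*x^2 + 39*x + 45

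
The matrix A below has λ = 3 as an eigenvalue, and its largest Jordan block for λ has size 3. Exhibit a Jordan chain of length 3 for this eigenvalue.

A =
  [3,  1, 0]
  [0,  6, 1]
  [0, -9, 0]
A Jordan chain for λ = 3 of length 3:
v_1 = (3, 0, 0)ᵀ
v_2 = (1, 3, -9)ᵀ
v_3 = (0, 1, 0)ᵀ

Let N = A − (3)·I. We want v_3 with N^3 v_3 = 0 but N^2 v_3 ≠ 0; then v_{j-1} := N · v_j for j = 3, …, 2.

Pick v_3 = (0, 1, 0)ᵀ.
Then v_2 = N · v_3 = (1, 3, -9)ᵀ.
Then v_1 = N · v_2 = (3, 0, 0)ᵀ.

Sanity check: (A − (3)·I) v_1 = (0, 0, 0)ᵀ = 0. ✓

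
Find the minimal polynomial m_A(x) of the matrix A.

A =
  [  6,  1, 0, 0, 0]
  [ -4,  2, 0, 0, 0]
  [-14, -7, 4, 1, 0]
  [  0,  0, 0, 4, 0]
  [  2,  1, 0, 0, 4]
x^2 - 8*x + 16

The characteristic polynomial is χ_A(x) = (x - 4)^5, so the eigenvalues are known. The minimal polynomial is
  m_A(x) = Π_λ (x − λ)^{k_λ}
where k_λ is the size of the *largest* Jordan block for λ (equivalently, the smallest k with (A − λI)^k v = 0 for every generalised eigenvector v of λ).

  λ = 4: largest Jordan block has size 2, contributing (x − 4)^2

So m_A(x) = (x - 4)^2 = x^2 - 8*x + 16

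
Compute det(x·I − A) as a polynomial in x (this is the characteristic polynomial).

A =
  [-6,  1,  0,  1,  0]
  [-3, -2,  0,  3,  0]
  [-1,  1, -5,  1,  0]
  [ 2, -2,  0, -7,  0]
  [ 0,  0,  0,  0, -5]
x^5 + 25*x^4 + 250*x^3 + 1250*x^2 + 3125*x + 3125

Expanding det(x·I − A) (e.g. by cofactor expansion or by noting that A is similar to its Jordan form J, which has the same characteristic polynomial as A) gives
  χ_A(x) = x^5 + 25*x^4 + 250*x^3 + 1250*x^2 + 3125*x + 3125
which factors as (x + 5)^5. The eigenvalues (with algebraic multiplicities) are λ = -5 with multiplicity 5.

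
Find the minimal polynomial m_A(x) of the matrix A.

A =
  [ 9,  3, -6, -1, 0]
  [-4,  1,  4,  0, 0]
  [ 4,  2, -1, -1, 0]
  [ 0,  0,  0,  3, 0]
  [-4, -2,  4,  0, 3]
x^2 - 6*x + 9

The characteristic polynomial is χ_A(x) = (x - 3)^5, so the eigenvalues are known. The minimal polynomial is
  m_A(x) = Π_λ (x − λ)^{k_λ}
where k_λ is the size of the *largest* Jordan block for λ (equivalently, the smallest k with (A − λI)^k v = 0 for every generalised eigenvector v of λ).

  λ = 3: largest Jordan block has size 2, contributing (x − 3)^2

So m_A(x) = (x - 3)^2 = x^2 - 6*x + 9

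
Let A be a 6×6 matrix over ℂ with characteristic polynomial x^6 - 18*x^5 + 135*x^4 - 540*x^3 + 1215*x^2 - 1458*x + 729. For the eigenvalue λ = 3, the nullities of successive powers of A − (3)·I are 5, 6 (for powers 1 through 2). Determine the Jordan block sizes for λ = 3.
Block sizes for λ = 3: [2, 1, 1, 1, 1]

From the dimensions of kernels of powers, the number of Jordan blocks of size at least j is d_j − d_{j−1} where d_j = dim ker(N^j) (with d_0 = 0). Computing the differences gives [5, 1].
The number of blocks of size exactly k is (#blocks of size ≥ k) − (#blocks of size ≥ k + 1), so the partition is: 4 block(s) of size 1, 1 block(s) of size 2.
In nonincreasing order the block sizes are [2, 1, 1, 1, 1].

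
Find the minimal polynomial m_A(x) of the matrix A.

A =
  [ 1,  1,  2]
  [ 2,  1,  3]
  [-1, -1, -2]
x^3

The characteristic polynomial is χ_A(x) = x^3, so the eigenvalues are known. The minimal polynomial is
  m_A(x) = Π_λ (x − λ)^{k_λ}
where k_λ is the size of the *largest* Jordan block for λ (equivalently, the smallest k with (A − λI)^k v = 0 for every generalised eigenvector v of λ).

  λ = 0: largest Jordan block has size 3, contributing (x − 0)^3

So m_A(x) = x^3 = x^3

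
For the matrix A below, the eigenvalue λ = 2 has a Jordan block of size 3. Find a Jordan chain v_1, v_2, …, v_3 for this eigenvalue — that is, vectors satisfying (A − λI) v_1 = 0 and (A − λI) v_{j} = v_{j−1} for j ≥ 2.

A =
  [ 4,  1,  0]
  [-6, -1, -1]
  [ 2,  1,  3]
A Jordan chain for λ = 2 of length 3:
v_1 = (-2, 4, 0)ᵀ
v_2 = (2, -6, 2)ᵀ
v_3 = (1, 0, 0)ᵀ

Let N = A − (2)·I. We want v_3 with N^3 v_3 = 0 but N^2 v_3 ≠ 0; then v_{j-1} := N · v_j for j = 3, …, 2.

Pick v_3 = (1, 0, 0)ᵀ.
Then v_2 = N · v_3 = (2, -6, 2)ᵀ.
Then v_1 = N · v_2 = (-2, 4, 0)ᵀ.

Sanity check: (A − (2)·I) v_1 = (0, 0, 0)ᵀ = 0. ✓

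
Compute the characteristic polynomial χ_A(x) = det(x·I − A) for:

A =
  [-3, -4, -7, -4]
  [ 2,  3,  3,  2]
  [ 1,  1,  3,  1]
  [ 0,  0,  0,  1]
x^4 - 4*x^3 + 6*x^2 - 4*x + 1

Expanding det(x·I − A) (e.g. by cofactor expansion or by noting that A is similar to its Jordan form J, which has the same characteristic polynomial as A) gives
  χ_A(x) = x^4 - 4*x^3 + 6*x^2 - 4*x + 1
which factors as (x - 1)^4. The eigenvalues (with algebraic multiplicities) are λ = 1 with multiplicity 4.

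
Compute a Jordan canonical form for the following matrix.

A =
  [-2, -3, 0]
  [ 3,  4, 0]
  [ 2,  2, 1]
J_2(1) ⊕ J_1(1)

The characteristic polynomial is
  det(x·I − A) = x^3 - 3*x^2 + 3*x - 1 = (x - 1)^3

Eigenvalues and multiplicities (the geometric multiplicity of λ is n − rank(A − λI), which equals the number of Jordan blocks for λ):
  λ = 1: algebraic multiplicity = 3, geometric multiplicity = 2

Determining the block sizes for each eigenvalue:
  λ = 1: 2 blocks summing to 3 forces exactly one block of size 2 and the rest size 1 → block sizes [2, 1]

Assembling the blocks gives a Jordan form
J =
  [1, 1, 0]
  [0, 1, 0]
  [0, 0, 1]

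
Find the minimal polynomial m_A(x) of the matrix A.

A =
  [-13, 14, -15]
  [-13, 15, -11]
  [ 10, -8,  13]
x^3 - 15*x^2 + 75*x - 125

The characteristic polynomial is χ_A(x) = (x - 5)^3, so the eigenvalues are known. The minimal polynomial is
  m_A(x) = Π_λ (x − λ)^{k_λ}
where k_λ is the size of the *largest* Jordan block for λ (equivalently, the smallest k with (A − λI)^k v = 0 for every generalised eigenvector v of λ).

  λ = 5: largest Jordan block has size 3, contributing (x − 5)^3

So m_A(x) = (x - 5)^3 = x^3 - 15*x^2 + 75*x - 125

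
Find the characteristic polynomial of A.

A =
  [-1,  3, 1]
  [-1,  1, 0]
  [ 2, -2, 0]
x^3

Expanding det(x·I − A) (e.g. by cofactor expansion or by noting that A is similar to its Jordan form J, which has the same characteristic polynomial as A) gives
  χ_A(x) = x^3
which factors as x^3. The eigenvalues (with algebraic multiplicities) are λ = 0 with multiplicity 3.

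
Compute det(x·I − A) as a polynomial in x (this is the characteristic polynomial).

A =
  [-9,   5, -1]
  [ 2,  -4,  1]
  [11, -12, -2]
x^3 + 15*x^2 + 75*x + 125

Expanding det(x·I − A) (e.g. by cofactor expansion or by noting that A is similar to its Jordan form J, which has the same characteristic polynomial as A) gives
  χ_A(x) = x^3 + 15*x^2 + 75*x + 125
which factors as (x + 5)^3. The eigenvalues (with algebraic multiplicities) are λ = -5 with multiplicity 3.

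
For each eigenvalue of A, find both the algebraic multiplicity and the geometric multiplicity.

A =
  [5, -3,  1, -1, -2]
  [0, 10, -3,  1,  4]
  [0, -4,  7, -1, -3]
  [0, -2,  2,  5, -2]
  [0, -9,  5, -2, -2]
λ = 5: alg = 5, geom = 3

Step 1 — factor the characteristic polynomial to read off the algebraic multiplicities:
  χ_A(x) = (x - 5)^5

Step 2 — compute geometric multiplicities via the rank-nullity identity g(λ) = n − rank(A − λI):
  rank(A − (5)·I) = 2, so dim ker(A − (5)·I) = n − 2 = 3

Summary:
  λ = 5: algebraic multiplicity = 5, geometric multiplicity = 3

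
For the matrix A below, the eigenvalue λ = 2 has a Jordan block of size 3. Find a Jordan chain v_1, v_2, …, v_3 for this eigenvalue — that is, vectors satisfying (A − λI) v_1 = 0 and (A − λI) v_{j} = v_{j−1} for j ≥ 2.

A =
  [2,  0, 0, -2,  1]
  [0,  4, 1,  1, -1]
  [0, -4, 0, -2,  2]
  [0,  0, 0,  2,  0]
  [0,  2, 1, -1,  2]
A Jordan chain for λ = 2 of length 3:
v_1 = (2, -2, 4, 0, 0)ᵀ
v_2 = (0, 2, -4, 0, 2)ᵀ
v_3 = (0, 1, 0, 0, 0)ᵀ

Let N = A − (2)·I. We want v_3 with N^3 v_3 = 0 but N^2 v_3 ≠ 0; then v_{j-1} := N · v_j for j = 3, …, 2.

Pick v_3 = (0, 1, 0, 0, 0)ᵀ.
Then v_2 = N · v_3 = (0, 2, -4, 0, 2)ᵀ.
Then v_1 = N · v_2 = (2, -2, 4, 0, 0)ᵀ.

Sanity check: (A − (2)·I) v_1 = (0, 0, 0, 0, 0)ᵀ = 0. ✓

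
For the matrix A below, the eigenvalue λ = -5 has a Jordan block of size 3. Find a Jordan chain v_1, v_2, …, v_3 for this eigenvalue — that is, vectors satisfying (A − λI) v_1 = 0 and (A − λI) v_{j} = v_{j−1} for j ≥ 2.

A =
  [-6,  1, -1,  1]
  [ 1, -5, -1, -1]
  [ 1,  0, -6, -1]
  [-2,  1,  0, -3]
A Jordan chain for λ = -5 of length 3:
v_1 = (-1, 0, 0, -1)ᵀ
v_2 = (-1, 1, 1, -2)ᵀ
v_3 = (1, 0, 0, 0)ᵀ

Let N = A − (-5)·I. We want v_3 with N^3 v_3 = 0 but N^2 v_3 ≠ 0; then v_{j-1} := N · v_j for j = 3, …, 2.

Pick v_3 = (1, 0, 0, 0)ᵀ.
Then v_2 = N · v_3 = (-1, 1, 1, -2)ᵀ.
Then v_1 = N · v_2 = (-1, 0, 0, -1)ᵀ.

Sanity check: (A − (-5)·I) v_1 = (0, 0, 0, 0)ᵀ = 0. ✓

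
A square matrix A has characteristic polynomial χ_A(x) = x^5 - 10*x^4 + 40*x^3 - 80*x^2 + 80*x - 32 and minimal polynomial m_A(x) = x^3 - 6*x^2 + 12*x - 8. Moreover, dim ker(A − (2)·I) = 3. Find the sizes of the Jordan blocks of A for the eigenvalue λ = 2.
Block sizes for λ = 2: [3, 1, 1]

Step 1 — from the characteristic polynomial, algebraic multiplicity of λ = 2 is 5. From dim ker(A − (2)·I) = 3, there are exactly 3 Jordan blocks for λ = 2.
Step 2 — from the minimal polynomial, the factor (x − 2)^3 tells us the largest block for λ = 2 has size 3.
Step 3 — with total size 5, 3 blocks, and largest block 3, the block sizes (in nonincreasing order) are [3, 1, 1].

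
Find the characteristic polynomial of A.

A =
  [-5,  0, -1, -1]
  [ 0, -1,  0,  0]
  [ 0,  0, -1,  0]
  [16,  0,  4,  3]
x^4 + 4*x^3 + 6*x^2 + 4*x + 1

Expanding det(x·I − A) (e.g. by cofactor expansion or by noting that A is similar to its Jordan form J, which has the same characteristic polynomial as A) gives
  χ_A(x) = x^4 + 4*x^3 + 6*x^2 + 4*x + 1
which factors as (x + 1)^4. The eigenvalues (with algebraic multiplicities) are λ = -1 with multiplicity 4.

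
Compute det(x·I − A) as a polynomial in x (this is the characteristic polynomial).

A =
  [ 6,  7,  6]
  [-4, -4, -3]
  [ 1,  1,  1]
x^3 - 3*x^2 + 3*x - 1

Expanding det(x·I − A) (e.g. by cofactor expansion or by noting that A is similar to its Jordan form J, which has the same characteristic polynomial as A) gives
  χ_A(x) = x^3 - 3*x^2 + 3*x - 1
which factors as (x - 1)^3. The eigenvalues (with algebraic multiplicities) are λ = 1 with multiplicity 3.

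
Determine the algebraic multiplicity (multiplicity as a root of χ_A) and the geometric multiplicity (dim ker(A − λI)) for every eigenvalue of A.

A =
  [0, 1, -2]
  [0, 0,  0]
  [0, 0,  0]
λ = 0: alg = 3, geom = 2

Step 1 — factor the characteristic polynomial to read off the algebraic multiplicities:
  χ_A(x) = x^3

Step 2 — compute geometric multiplicities via the rank-nullity identity g(λ) = n − rank(A − λI):
  rank(A − (0)·I) = 1, so dim ker(A − (0)·I) = n − 1 = 2

Summary:
  λ = 0: algebraic multiplicity = 3, geometric multiplicity = 2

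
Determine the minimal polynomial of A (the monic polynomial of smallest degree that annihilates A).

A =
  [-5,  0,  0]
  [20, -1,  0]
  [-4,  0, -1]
x^2 + 6*x + 5

The characteristic polynomial is χ_A(x) = (x + 1)^2*(x + 5), so the eigenvalues are known. The minimal polynomial is
  m_A(x) = Π_λ (x − λ)^{k_λ}
where k_λ is the size of the *largest* Jordan block for λ (equivalently, the smallest k with (A − λI)^k v = 0 for every generalised eigenvector v of λ).

  λ = -5: largest Jordan block has size 1, contributing (x + 5)
  λ = -1: largest Jordan block has size 1, contributing (x + 1)

So m_A(x) = (x + 1)*(x + 5) = x^2 + 6*x + 5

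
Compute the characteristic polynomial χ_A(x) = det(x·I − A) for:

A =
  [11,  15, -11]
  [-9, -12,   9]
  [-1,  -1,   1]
x^3

Expanding det(x·I − A) (e.g. by cofactor expansion or by noting that A is similar to its Jordan form J, which has the same characteristic polynomial as A) gives
  χ_A(x) = x^3
which factors as x^3. The eigenvalues (with algebraic multiplicities) are λ = 0 with multiplicity 3.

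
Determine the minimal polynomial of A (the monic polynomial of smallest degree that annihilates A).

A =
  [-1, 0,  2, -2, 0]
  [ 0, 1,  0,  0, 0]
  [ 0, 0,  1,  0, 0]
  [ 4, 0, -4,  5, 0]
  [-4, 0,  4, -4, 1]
x^2 - 4*x + 3

The characteristic polynomial is χ_A(x) = (x - 3)*(x - 1)^4, so the eigenvalues are known. The minimal polynomial is
  m_A(x) = Π_λ (x − λ)^{k_λ}
where k_λ is the size of the *largest* Jordan block for λ (equivalently, the smallest k with (A − λI)^k v = 0 for every generalised eigenvector v of λ).

  λ = 1: largest Jordan block has size 1, contributing (x − 1)
  λ = 3: largest Jordan block has size 1, contributing (x − 3)

So m_A(x) = (x - 3)*(x - 1) = x^2 - 4*x + 3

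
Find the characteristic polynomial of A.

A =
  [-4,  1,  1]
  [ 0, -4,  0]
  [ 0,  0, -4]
x^3 + 12*x^2 + 48*x + 64

Expanding det(x·I − A) (e.g. by cofactor expansion or by noting that A is similar to its Jordan form J, which has the same characteristic polynomial as A) gives
  χ_A(x) = x^3 + 12*x^2 + 48*x + 64
which factors as (x + 4)^3. The eigenvalues (with algebraic multiplicities) are λ = -4 with multiplicity 3.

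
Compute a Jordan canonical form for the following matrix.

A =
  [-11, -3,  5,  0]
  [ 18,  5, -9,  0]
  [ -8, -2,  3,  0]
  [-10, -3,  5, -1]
J_3(-1) ⊕ J_1(-1)

The characteristic polynomial is
  det(x·I − A) = x^4 + 4*x^3 + 6*x^2 + 4*x + 1 = (x + 1)^4

Eigenvalues and multiplicities (the geometric multiplicity of λ is n − rank(A − λI), which equals the number of Jordan blocks for λ):
  λ = -1: algebraic multiplicity = 4, geometric multiplicity = 2

Determining the block sizes for each eigenvalue:
  λ = -1: with am = 4 and gm = 2, the partition is not yet determined (e.g. several partitions of 4 into 2 parts exist). Let N = A − (-1)·I. Computing rank(N^1) = 2, rank(N^2) = 1, rank(N^3) = 0; the number of blocks of size ≥ j is rank(N^{j−1}) − rank(N^j), giving [2, 1, 1]. So we have 1 block(s) of size 3, 1 block(s) of size 1 → block sizes [3, 1]

Assembling the blocks gives a Jordan form
J =
  [-1,  1,  0,  0]
  [ 0, -1,  1,  0]
  [ 0,  0, -1,  0]
  [ 0,  0,  0, -1]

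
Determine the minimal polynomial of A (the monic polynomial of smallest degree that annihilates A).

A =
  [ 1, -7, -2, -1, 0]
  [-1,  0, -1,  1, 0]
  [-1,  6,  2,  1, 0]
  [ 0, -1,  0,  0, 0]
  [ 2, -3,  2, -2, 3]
x^4 - 3*x^3

The characteristic polynomial is χ_A(x) = x^3*(x - 3)^2, so the eigenvalues are known. The minimal polynomial is
  m_A(x) = Π_λ (x − λ)^{k_λ}
where k_λ is the size of the *largest* Jordan block for λ (equivalently, the smallest k with (A − λI)^k v = 0 for every generalised eigenvector v of λ).

  λ = 0: largest Jordan block has size 3, contributing (x − 0)^3
  λ = 3: largest Jordan block has size 1, contributing (x − 3)

So m_A(x) = x^3*(x - 3) = x^4 - 3*x^3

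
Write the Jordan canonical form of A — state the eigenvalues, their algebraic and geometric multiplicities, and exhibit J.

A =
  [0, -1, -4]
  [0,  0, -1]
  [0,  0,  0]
J_3(0)

The characteristic polynomial is
  det(x·I − A) = x^3

Eigenvalues and multiplicities (the geometric multiplicity of λ is n − rank(A − λI), which equals the number of Jordan blocks for λ):
  λ = 0: algebraic multiplicity = 3, geometric multiplicity = 1

Determining the block sizes for each eigenvalue:
  λ = 0: one block (gm = 1), so the single block has size am = 3 → block sizes [3]

Assembling the blocks gives a Jordan form
J =
  [0, 1, 0]
  [0, 0, 1]
  [0, 0, 0]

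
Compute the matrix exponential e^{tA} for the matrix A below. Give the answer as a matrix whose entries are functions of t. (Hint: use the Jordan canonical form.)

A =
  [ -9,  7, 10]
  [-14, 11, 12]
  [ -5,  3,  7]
e^{tA} =
  [-2*t^2*exp(3*t) - 12*t*exp(3*t) + exp(3*t), t^2*exp(3*t) + 7*t*exp(3*t), 2*t^2*exp(3*t) + 10*t*exp(3*t)]
  [-2*t^2*exp(3*t) - 14*t*exp(3*t), t^2*exp(3*t) + 8*t*exp(3*t) + exp(3*t), 2*t^2*exp(3*t) + 12*t*exp(3*t)]
  [-t^2*exp(3*t) - 5*t*exp(3*t), t^2*exp(3*t)/2 + 3*t*exp(3*t), t^2*exp(3*t) + 4*t*exp(3*t) + exp(3*t)]

Strategy: write A = P · J · P⁻¹ where J is a Jordan canonical form, so e^{tA} = P · e^{tJ} · P⁻¹, and e^{tJ} can be computed block-by-block.

A has Jordan form
J =
  [3, 1, 0]
  [0, 3, 1]
  [0, 0, 3]
(up to reordering of blocks).

Per-block formulas:
  For a 3×3 Jordan block J_3(3): exp(t · J_3(3)) = e^(3t)·(I + t·N + (t^2/2)·N^2), where N is the 3×3 nilpotent shift.

After assembling e^{tJ} and conjugating by P, we get:

e^{tA} =
  [-2*t^2*exp(3*t) - 12*t*exp(3*t) + exp(3*t), t^2*exp(3*t) + 7*t*exp(3*t), 2*t^2*exp(3*t) + 10*t*exp(3*t)]
  [-2*t^2*exp(3*t) - 14*t*exp(3*t), t^2*exp(3*t) + 8*t*exp(3*t) + exp(3*t), 2*t^2*exp(3*t) + 12*t*exp(3*t)]
  [-t^2*exp(3*t) - 5*t*exp(3*t), t^2*exp(3*t)/2 + 3*t*exp(3*t), t^2*exp(3*t) + 4*t*exp(3*t) + exp(3*t)]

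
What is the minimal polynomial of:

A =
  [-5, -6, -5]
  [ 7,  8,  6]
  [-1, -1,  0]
x^3 - 3*x^2 + 3*x - 1

The characteristic polynomial is χ_A(x) = (x - 1)^3, so the eigenvalues are known. The minimal polynomial is
  m_A(x) = Π_λ (x − λ)^{k_λ}
where k_λ is the size of the *largest* Jordan block for λ (equivalently, the smallest k with (A − λI)^k v = 0 for every generalised eigenvector v of λ).

  λ = 1: largest Jordan block has size 3, contributing (x − 1)^3

So m_A(x) = (x - 1)^3 = x^3 - 3*x^2 + 3*x - 1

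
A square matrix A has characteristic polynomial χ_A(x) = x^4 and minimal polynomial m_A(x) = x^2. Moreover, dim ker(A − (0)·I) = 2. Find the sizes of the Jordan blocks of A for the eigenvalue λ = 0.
Block sizes for λ = 0: [2, 2]

Step 1 — from the characteristic polynomial, algebraic multiplicity of λ = 0 is 4. From dim ker(A − (0)·I) = 2, there are exactly 2 Jordan blocks for λ = 0.
Step 2 — from the minimal polynomial, the factor (x − 0)^2 tells us the largest block for λ = 0 has size 2.
Step 3 — with total size 4, 2 blocks, and largest block 2, the block sizes (in nonincreasing order) are [2, 2].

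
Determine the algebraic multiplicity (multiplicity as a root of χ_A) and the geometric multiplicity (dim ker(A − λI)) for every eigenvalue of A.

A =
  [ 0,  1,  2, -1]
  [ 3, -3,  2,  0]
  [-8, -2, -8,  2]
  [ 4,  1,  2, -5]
λ = -4: alg = 4, geom = 2

Step 1 — factor the characteristic polynomial to read off the algebraic multiplicities:
  χ_A(x) = (x + 4)^4

Step 2 — compute geometric multiplicities via the rank-nullity identity g(λ) = n − rank(A − λI):
  rank(A − (-4)·I) = 2, so dim ker(A − (-4)·I) = n − 2 = 2

Summary:
  λ = -4: algebraic multiplicity = 4, geometric multiplicity = 2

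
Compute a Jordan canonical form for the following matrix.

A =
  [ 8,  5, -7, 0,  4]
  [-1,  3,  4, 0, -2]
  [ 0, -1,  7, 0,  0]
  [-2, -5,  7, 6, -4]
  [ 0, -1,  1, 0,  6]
J_3(6) ⊕ J_1(6) ⊕ J_1(6)

The characteristic polynomial is
  det(x·I − A) = x^5 - 30*x^4 + 360*x^3 - 2160*x^2 + 6480*x - 7776 = (x - 6)^5

Eigenvalues and multiplicities (the geometric multiplicity of λ is n − rank(A − λI), which equals the number of Jordan blocks for λ):
  λ = 6: algebraic multiplicity = 5, geometric multiplicity = 3

Determining the block sizes for each eigenvalue:
  λ = 6: with am = 5 and gm = 3, the partition is not yet determined (e.g. several partitions of 5 into 3 parts exist). Let N = A − (6)·I. Computing rank(N^1) = 2, rank(N^2) = 1, rank(N^3) = 0; the number of blocks of size ≥ j is rank(N^{j−1}) − rank(N^j), giving [3, 1, 1]. So we have 1 block(s) of size 3, 2 block(s) of size 1 → block sizes [3, 1, 1]

Assembling the blocks gives a Jordan form
J =
  [6, 1, 0, 0, 0]
  [0, 6, 1, 0, 0]
  [0, 0, 6, 0, 0]
  [0, 0, 0, 6, 0]
  [0, 0, 0, 0, 6]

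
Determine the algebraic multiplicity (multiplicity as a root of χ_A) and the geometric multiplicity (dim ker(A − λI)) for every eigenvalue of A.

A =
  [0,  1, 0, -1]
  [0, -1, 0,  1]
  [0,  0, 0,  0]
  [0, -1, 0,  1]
λ = 0: alg = 4, geom = 3

Step 1 — factor the characteristic polynomial to read off the algebraic multiplicities:
  χ_A(x) = x^4

Step 2 — compute geometric multiplicities via the rank-nullity identity g(λ) = n − rank(A − λI):
  rank(A − (0)·I) = 1, so dim ker(A − (0)·I) = n − 1 = 3

Summary:
  λ = 0: algebraic multiplicity = 4, geometric multiplicity = 3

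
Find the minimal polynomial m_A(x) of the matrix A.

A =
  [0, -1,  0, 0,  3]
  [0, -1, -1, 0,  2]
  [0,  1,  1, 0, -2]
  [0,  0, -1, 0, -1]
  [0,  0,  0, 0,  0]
x^3

The characteristic polynomial is χ_A(x) = x^5, so the eigenvalues are known. The minimal polynomial is
  m_A(x) = Π_λ (x − λ)^{k_λ}
where k_λ is the size of the *largest* Jordan block for λ (equivalently, the smallest k with (A − λI)^k v = 0 for every generalised eigenvector v of λ).

  λ = 0: largest Jordan block has size 3, contributing (x − 0)^3

So m_A(x) = x^3 = x^3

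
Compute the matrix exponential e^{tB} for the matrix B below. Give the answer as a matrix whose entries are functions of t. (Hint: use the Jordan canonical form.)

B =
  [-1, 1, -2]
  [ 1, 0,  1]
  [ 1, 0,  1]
e^{tB} =
  [1 - t, -t^2/2 + t, t^2/2 - 2*t]
  [t, t^2/2 + 1, -t^2/2 + t]
  [t, t^2/2, -t^2/2 + t + 1]

Strategy: write B = P · J · P⁻¹ where J is a Jordan canonical form, so e^{tB} = P · e^{tJ} · P⁻¹, and e^{tJ} can be computed block-by-block.

B has Jordan form
J =
  [0, 1, 0]
  [0, 0, 1]
  [0, 0, 0]
(up to reordering of blocks).

Per-block formulas:
  For a 3×3 Jordan block J_3(0): exp(t · J_3(0)) = e^(0t)·(I + t·N + (t^2/2)·N^2), where N is the 3×3 nilpotent shift.

After assembling e^{tJ} and conjugating by P, we get:

e^{tB} =
  [1 - t, -t^2/2 + t, t^2/2 - 2*t]
  [t, t^2/2 + 1, -t^2/2 + t]
  [t, t^2/2, -t^2/2 + t + 1]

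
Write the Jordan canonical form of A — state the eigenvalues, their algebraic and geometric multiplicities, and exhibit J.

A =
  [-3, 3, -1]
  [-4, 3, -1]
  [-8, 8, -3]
J_3(-1)

The characteristic polynomial is
  det(x·I − A) = x^3 + 3*x^2 + 3*x + 1 = (x + 1)^3

Eigenvalues and multiplicities (the geometric multiplicity of λ is n − rank(A − λI), which equals the number of Jordan blocks for λ):
  λ = -1: algebraic multiplicity = 3, geometric multiplicity = 1

Determining the block sizes for each eigenvalue:
  λ = -1: one block (gm = 1), so the single block has size am = 3 → block sizes [3]

Assembling the blocks gives a Jordan form
J =
  [-1,  1,  0]
  [ 0, -1,  1]
  [ 0,  0, -1]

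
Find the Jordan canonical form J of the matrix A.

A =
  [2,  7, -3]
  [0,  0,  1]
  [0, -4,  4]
J_3(2)

The characteristic polynomial is
  det(x·I − A) = x^3 - 6*x^2 + 12*x - 8 = (x - 2)^3

Eigenvalues and multiplicities (the geometric multiplicity of λ is n − rank(A − λI), which equals the number of Jordan blocks for λ):
  λ = 2: algebraic multiplicity = 3, geometric multiplicity = 1

Determining the block sizes for each eigenvalue:
  λ = 2: one block (gm = 1), so the single block has size am = 3 → block sizes [3]

Assembling the blocks gives a Jordan form
J =
  [2, 1, 0]
  [0, 2, 1]
  [0, 0, 2]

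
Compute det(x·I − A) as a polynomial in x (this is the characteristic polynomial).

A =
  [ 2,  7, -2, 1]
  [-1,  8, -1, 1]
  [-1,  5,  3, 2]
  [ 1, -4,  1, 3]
x^4 - 16*x^3 + 96*x^2 - 256*x + 256

Expanding det(x·I − A) (e.g. by cofactor expansion or by noting that A is similar to its Jordan form J, which has the same characteristic polynomial as A) gives
  χ_A(x) = x^4 - 16*x^3 + 96*x^2 - 256*x + 256
which factors as (x - 4)^4. The eigenvalues (with algebraic multiplicities) are λ = 4 with multiplicity 4.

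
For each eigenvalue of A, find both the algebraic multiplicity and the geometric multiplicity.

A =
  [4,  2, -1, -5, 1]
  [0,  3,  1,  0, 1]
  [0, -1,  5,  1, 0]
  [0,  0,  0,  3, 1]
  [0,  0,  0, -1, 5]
λ = 4: alg = 5, geom = 2

Step 1 — factor the characteristic polynomial to read off the algebraic multiplicities:
  χ_A(x) = (x - 4)^5

Step 2 — compute geometric multiplicities via the rank-nullity identity g(λ) = n − rank(A − λI):
  rank(A − (4)·I) = 3, so dim ker(A − (4)·I) = n − 3 = 2

Summary:
  λ = 4: algebraic multiplicity = 5, geometric multiplicity = 2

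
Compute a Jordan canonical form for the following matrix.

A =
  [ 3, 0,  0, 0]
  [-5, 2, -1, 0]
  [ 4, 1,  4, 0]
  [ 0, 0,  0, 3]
J_3(3) ⊕ J_1(3)

The characteristic polynomial is
  det(x·I − A) = x^4 - 12*x^3 + 54*x^2 - 108*x + 81 = (x - 3)^4

Eigenvalues and multiplicities (the geometric multiplicity of λ is n − rank(A − λI), which equals the number of Jordan blocks for λ):
  λ = 3: algebraic multiplicity = 4, geometric multiplicity = 2

Determining the block sizes for each eigenvalue:
  λ = 3: with am = 4 and gm = 2, the partition is not yet determined (e.g. several partitions of 4 into 2 parts exist). Let N = A − (3)·I. Computing rank(N^1) = 2, rank(N^2) = 1, rank(N^3) = 0; the number of blocks of size ≥ j is rank(N^{j−1}) − rank(N^j), giving [2, 1, 1]. So we have 1 block(s) of size 3, 1 block(s) of size 1 → block sizes [3, 1]

Assembling the blocks gives a Jordan form
J =
  [3, 1, 0, 0]
  [0, 3, 1, 0]
  [0, 0, 3, 0]
  [0, 0, 0, 3]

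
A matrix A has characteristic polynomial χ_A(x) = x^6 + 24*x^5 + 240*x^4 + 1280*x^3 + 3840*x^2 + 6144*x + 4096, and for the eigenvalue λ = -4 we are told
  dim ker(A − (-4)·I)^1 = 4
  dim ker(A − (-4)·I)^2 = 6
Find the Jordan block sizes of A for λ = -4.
Block sizes for λ = -4: [2, 2, 1, 1]

From the dimensions of kernels of powers, the number of Jordan blocks of size at least j is d_j − d_{j−1} where d_j = dim ker(N^j) (with d_0 = 0). Computing the differences gives [4, 2].
The number of blocks of size exactly k is (#blocks of size ≥ k) − (#blocks of size ≥ k + 1), so the partition is: 2 block(s) of size 1, 2 block(s) of size 2.
In nonincreasing order the block sizes are [2, 2, 1, 1].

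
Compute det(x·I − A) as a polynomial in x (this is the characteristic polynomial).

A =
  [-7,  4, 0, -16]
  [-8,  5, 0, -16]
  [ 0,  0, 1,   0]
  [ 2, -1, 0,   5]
x^4 - 4*x^3 + 6*x^2 - 4*x + 1

Expanding det(x·I − A) (e.g. by cofactor expansion or by noting that A is similar to its Jordan form J, which has the same characteristic polynomial as A) gives
  χ_A(x) = x^4 - 4*x^3 + 6*x^2 - 4*x + 1
which factors as (x - 1)^4. The eigenvalues (with algebraic multiplicities) are λ = 1 with multiplicity 4.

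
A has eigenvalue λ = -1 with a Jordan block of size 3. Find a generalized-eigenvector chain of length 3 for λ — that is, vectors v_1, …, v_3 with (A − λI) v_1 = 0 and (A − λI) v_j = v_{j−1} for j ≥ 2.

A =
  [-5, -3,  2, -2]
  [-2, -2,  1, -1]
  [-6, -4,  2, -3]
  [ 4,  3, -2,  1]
A Jordan chain for λ = -1 of length 3:
v_1 = (2, 0, 2, -2)ᵀ
v_2 = (-4, -2, -6, 4)ᵀ
v_3 = (1, 0, 0, 0)ᵀ

Let N = A − (-1)·I. We want v_3 with N^3 v_3 = 0 but N^2 v_3 ≠ 0; then v_{j-1} := N · v_j for j = 3, …, 2.

Pick v_3 = (1, 0, 0, 0)ᵀ.
Then v_2 = N · v_3 = (-4, -2, -6, 4)ᵀ.
Then v_1 = N · v_2 = (2, 0, 2, -2)ᵀ.

Sanity check: (A − (-1)·I) v_1 = (0, 0, 0, 0)ᵀ = 0. ✓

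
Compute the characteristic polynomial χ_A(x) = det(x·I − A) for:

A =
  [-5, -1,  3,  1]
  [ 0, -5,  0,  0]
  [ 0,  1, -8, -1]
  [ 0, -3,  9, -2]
x^4 + 20*x^3 + 150*x^2 + 500*x + 625

Expanding det(x·I − A) (e.g. by cofactor expansion or by noting that A is similar to its Jordan form J, which has the same characteristic polynomial as A) gives
  χ_A(x) = x^4 + 20*x^3 + 150*x^2 + 500*x + 625
which factors as (x + 5)^4. The eigenvalues (with algebraic multiplicities) are λ = -5 with multiplicity 4.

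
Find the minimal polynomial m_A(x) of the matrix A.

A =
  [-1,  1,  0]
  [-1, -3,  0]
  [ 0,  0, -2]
x^2 + 4*x + 4

The characteristic polynomial is χ_A(x) = (x + 2)^3, so the eigenvalues are known. The minimal polynomial is
  m_A(x) = Π_λ (x − λ)^{k_λ}
where k_λ is the size of the *largest* Jordan block for λ (equivalently, the smallest k with (A − λI)^k v = 0 for every generalised eigenvector v of λ).

  λ = -2: largest Jordan block has size 2, contributing (x + 2)^2

So m_A(x) = (x + 2)^2 = x^2 + 4*x + 4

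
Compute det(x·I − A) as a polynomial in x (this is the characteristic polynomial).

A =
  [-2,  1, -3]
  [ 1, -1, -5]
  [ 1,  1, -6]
x^3 + 9*x^2 + 27*x + 27

Expanding det(x·I − A) (e.g. by cofactor expansion or by noting that A is similar to its Jordan form J, which has the same characteristic polynomial as A) gives
  χ_A(x) = x^3 + 9*x^2 + 27*x + 27
which factors as (x + 3)^3. The eigenvalues (with algebraic multiplicities) are λ = -3 with multiplicity 3.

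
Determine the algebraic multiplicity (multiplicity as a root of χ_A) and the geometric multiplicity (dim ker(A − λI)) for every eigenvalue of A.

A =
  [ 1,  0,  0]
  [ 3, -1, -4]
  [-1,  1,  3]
λ = 1: alg = 3, geom = 1

Step 1 — factor the characteristic polynomial to read off the algebraic multiplicities:
  χ_A(x) = (x - 1)^3

Step 2 — compute geometric multiplicities via the rank-nullity identity g(λ) = n − rank(A − λI):
  rank(A − (1)·I) = 2, so dim ker(A − (1)·I) = n − 2 = 1

Summary:
  λ = 1: algebraic multiplicity = 3, geometric multiplicity = 1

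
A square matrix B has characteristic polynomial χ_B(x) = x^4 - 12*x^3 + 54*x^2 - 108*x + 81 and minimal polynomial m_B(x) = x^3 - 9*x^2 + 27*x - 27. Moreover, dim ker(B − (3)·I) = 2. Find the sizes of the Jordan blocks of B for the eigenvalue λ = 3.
Block sizes for λ = 3: [3, 1]

Step 1 — from the characteristic polynomial, algebraic multiplicity of λ = 3 is 4. From dim ker(B − (3)·I) = 2, there are exactly 2 Jordan blocks for λ = 3.
Step 2 — from the minimal polynomial, the factor (x − 3)^3 tells us the largest block for λ = 3 has size 3.
Step 3 — with total size 4, 2 blocks, and largest block 3, the block sizes (in nonincreasing order) are [3, 1].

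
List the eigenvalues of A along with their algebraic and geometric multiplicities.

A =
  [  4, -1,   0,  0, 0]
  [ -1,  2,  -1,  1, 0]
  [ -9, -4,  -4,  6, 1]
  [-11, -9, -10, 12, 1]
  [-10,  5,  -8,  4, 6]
λ = 4: alg = 5, geom = 2

Step 1 — factor the characteristic polynomial to read off the algebraic multiplicities:
  χ_A(x) = (x - 4)^5

Step 2 — compute geometric multiplicities via the rank-nullity identity g(λ) = n − rank(A − λI):
  rank(A − (4)·I) = 3, so dim ker(A − (4)·I) = n − 3 = 2

Summary:
  λ = 4: algebraic multiplicity = 5, geometric multiplicity = 2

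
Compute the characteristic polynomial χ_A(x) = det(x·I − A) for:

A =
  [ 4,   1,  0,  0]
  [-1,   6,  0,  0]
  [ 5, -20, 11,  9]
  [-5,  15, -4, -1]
x^4 - 20*x^3 + 150*x^2 - 500*x + 625

Expanding det(x·I − A) (e.g. by cofactor expansion or by noting that A is similar to its Jordan form J, which has the same characteristic polynomial as A) gives
  χ_A(x) = x^4 - 20*x^3 + 150*x^2 - 500*x + 625
which factors as (x - 5)^4. The eigenvalues (with algebraic multiplicities) are λ = 5 with multiplicity 4.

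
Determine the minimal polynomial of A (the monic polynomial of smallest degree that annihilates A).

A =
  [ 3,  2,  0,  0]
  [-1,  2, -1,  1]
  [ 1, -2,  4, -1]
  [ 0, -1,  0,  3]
x^3 - 9*x^2 + 27*x - 27

The characteristic polynomial is χ_A(x) = (x - 3)^4, so the eigenvalues are known. The minimal polynomial is
  m_A(x) = Π_λ (x − λ)^{k_λ}
where k_λ is the size of the *largest* Jordan block for λ (equivalently, the smallest k with (A − λI)^k v = 0 for every generalised eigenvector v of λ).

  λ = 3: largest Jordan block has size 3, contributing (x − 3)^3

So m_A(x) = (x - 3)^3 = x^3 - 9*x^2 + 27*x - 27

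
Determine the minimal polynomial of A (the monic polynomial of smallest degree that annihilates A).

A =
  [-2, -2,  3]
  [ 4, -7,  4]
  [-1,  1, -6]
x^3 + 15*x^2 + 75*x + 125

The characteristic polynomial is χ_A(x) = (x + 5)^3, so the eigenvalues are known. The minimal polynomial is
  m_A(x) = Π_λ (x − λ)^{k_λ}
where k_λ is the size of the *largest* Jordan block for λ (equivalently, the smallest k with (A − λI)^k v = 0 for every generalised eigenvector v of λ).

  λ = -5: largest Jordan block has size 3, contributing (x + 5)^3

So m_A(x) = (x + 5)^3 = x^3 + 15*x^2 + 75*x + 125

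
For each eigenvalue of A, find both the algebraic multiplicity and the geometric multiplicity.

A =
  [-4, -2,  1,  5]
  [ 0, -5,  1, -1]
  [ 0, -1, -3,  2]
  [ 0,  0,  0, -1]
λ = -4: alg = 3, geom = 1; λ = -1: alg = 1, geom = 1

Step 1 — factor the characteristic polynomial to read off the algebraic multiplicities:
  χ_A(x) = (x + 1)*(x + 4)^3

Step 2 — compute geometric multiplicities via the rank-nullity identity g(λ) = n − rank(A − λI):
  rank(A − (-4)·I) = 3, so dim ker(A − (-4)·I) = n − 3 = 1
  rank(A − (-1)·I) = 3, so dim ker(A − (-1)·I) = n − 3 = 1

Summary:
  λ = -4: algebraic multiplicity = 3, geometric multiplicity = 1
  λ = -1: algebraic multiplicity = 1, geometric multiplicity = 1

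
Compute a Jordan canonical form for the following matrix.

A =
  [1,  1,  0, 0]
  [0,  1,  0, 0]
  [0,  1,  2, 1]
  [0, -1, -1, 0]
J_2(1) ⊕ J_2(1)

The characteristic polynomial is
  det(x·I − A) = x^4 - 4*x^3 + 6*x^2 - 4*x + 1 = (x - 1)^4

Eigenvalues and multiplicities (the geometric multiplicity of λ is n − rank(A − λI), which equals the number of Jordan blocks for λ):
  λ = 1: algebraic multiplicity = 4, geometric multiplicity = 2

Determining the block sizes for each eigenvalue:
  λ = 1: with am = 4 and gm = 2, the partition is not yet determined (e.g. several partitions of 4 into 2 parts exist). Let N = A − (1)·I. Computing rank(N^1) = 2, rank(N^2) = 0; the number of blocks of size ≥ j is rank(N^{j−1}) − rank(N^j), giving [2, 2]. So we have 2 block(s) of size 2 → block sizes [2, 2]

Assembling the blocks gives a Jordan form
J =
  [1, 1, 0, 0]
  [0, 1, 0, 0]
  [0, 0, 1, 1]
  [0, 0, 0, 1]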